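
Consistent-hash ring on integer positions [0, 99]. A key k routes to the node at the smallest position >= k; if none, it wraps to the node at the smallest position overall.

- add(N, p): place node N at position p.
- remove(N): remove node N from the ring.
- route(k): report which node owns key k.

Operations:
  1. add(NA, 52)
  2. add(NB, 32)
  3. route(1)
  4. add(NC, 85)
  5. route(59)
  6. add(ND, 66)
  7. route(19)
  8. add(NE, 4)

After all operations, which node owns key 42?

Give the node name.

Op 1: add NA@52 -> ring=[52:NA]
Op 2: add NB@32 -> ring=[32:NB,52:NA]
Op 3: route key 1: smallest pos >= 1 is 32 -> NB
Op 4: add NC@85 -> ring=[32:NB,52:NA,85:NC]
Op 5: route key 59: smallest pos >= 59 is 85 -> NC
Op 6: add ND@66 -> ring=[32:NB,52:NA,66:ND,85:NC]
Op 7: route key 19: smallest pos >= 19 is 32 -> NB
Op 8: add NE@4 -> ring=[4:NE,32:NB,52:NA,66:ND,85:NC]
Final route key 42: smallest pos >= 42 is 52 -> NA

Answer: NA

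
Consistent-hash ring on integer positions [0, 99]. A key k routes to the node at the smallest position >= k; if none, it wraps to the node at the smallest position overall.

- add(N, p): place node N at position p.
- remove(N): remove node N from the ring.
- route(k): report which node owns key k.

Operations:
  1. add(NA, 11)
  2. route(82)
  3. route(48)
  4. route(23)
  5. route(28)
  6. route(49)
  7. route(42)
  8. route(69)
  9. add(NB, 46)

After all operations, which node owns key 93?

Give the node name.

Answer: NA

Derivation:
Op 1: add NA@11 -> ring=[11:NA]
Op 2: route key 82: none >= 82, wrap to smallest pos 11 -> NA
Op 3: route key 48: none >= 48, wrap to smallest pos 11 -> NA
Op 4: route key 23: none >= 23, wrap to smallest pos 11 -> NA
Op 5: route key 28: none >= 28, wrap to smallest pos 11 -> NA
Op 6: route key 49: none >= 49, wrap to smallest pos 11 -> NA
Op 7: route key 42: none >= 42, wrap to smallest pos 11 -> NA
Op 8: route key 69: none >= 69, wrap to smallest pos 11 -> NA
Op 9: add NB@46 -> ring=[11:NA,46:NB]
Final route key 93: none >= 93, wrap to smallest pos 11 -> NA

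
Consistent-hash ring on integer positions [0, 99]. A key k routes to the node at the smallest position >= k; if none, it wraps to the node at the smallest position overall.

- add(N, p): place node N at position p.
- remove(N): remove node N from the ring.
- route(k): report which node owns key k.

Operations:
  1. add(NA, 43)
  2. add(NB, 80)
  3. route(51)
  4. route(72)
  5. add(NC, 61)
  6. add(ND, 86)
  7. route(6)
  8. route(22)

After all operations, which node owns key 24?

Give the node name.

Op 1: add NA@43 -> ring=[43:NA]
Op 2: add NB@80 -> ring=[43:NA,80:NB]
Op 3: route key 51: smallest pos >= 51 is 80 -> NB
Op 4: route key 72: smallest pos >= 72 is 80 -> NB
Op 5: add NC@61 -> ring=[43:NA,61:NC,80:NB]
Op 6: add ND@86 -> ring=[43:NA,61:NC,80:NB,86:ND]
Op 7: route key 6: smallest pos >= 6 is 43 -> NA
Op 8: route key 22: smallest pos >= 22 is 43 -> NA
Final route key 24: smallest pos >= 24 is 43 -> NA

Answer: NA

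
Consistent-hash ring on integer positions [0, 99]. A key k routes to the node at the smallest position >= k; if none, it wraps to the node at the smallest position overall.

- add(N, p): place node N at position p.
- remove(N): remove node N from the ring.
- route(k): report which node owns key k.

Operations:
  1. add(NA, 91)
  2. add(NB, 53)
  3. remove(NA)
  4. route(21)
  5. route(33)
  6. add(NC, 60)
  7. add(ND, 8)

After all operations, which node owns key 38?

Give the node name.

Op 1: add NA@91 -> ring=[91:NA]
Op 2: add NB@53 -> ring=[53:NB,91:NA]
Op 3: remove NA -> ring=[53:NB]
Op 4: route key 21: smallest pos >= 21 is 53 -> NB
Op 5: route key 33: smallest pos >= 33 is 53 -> NB
Op 6: add NC@60 -> ring=[53:NB,60:NC]
Op 7: add ND@8 -> ring=[8:ND,53:NB,60:NC]
Final route key 38: smallest pos >= 38 is 53 -> NB

Answer: NB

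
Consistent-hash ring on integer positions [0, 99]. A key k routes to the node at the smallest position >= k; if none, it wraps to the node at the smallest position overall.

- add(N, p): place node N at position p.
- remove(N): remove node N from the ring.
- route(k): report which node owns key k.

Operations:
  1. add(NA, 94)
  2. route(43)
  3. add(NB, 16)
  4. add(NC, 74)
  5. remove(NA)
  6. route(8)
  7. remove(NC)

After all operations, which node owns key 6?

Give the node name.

Op 1: add NA@94 -> ring=[94:NA]
Op 2: route key 43: smallest pos >= 43 is 94 -> NA
Op 3: add NB@16 -> ring=[16:NB,94:NA]
Op 4: add NC@74 -> ring=[16:NB,74:NC,94:NA]
Op 5: remove NA -> ring=[16:NB,74:NC]
Op 6: route key 8: smallest pos >= 8 is 16 -> NB
Op 7: remove NC -> ring=[16:NB]
Final route key 6: smallest pos >= 6 is 16 -> NB

Answer: NB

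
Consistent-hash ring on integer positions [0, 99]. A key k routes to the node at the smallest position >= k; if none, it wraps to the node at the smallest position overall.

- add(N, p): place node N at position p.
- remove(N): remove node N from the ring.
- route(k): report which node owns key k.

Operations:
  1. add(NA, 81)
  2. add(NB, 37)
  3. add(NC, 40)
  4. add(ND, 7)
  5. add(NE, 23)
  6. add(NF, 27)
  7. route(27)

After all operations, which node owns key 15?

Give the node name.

Op 1: add NA@81 -> ring=[81:NA]
Op 2: add NB@37 -> ring=[37:NB,81:NA]
Op 3: add NC@40 -> ring=[37:NB,40:NC,81:NA]
Op 4: add ND@7 -> ring=[7:ND,37:NB,40:NC,81:NA]
Op 5: add NE@23 -> ring=[7:ND,23:NE,37:NB,40:NC,81:NA]
Op 6: add NF@27 -> ring=[7:ND,23:NE,27:NF,37:NB,40:NC,81:NA]
Op 7: route key 27: smallest pos >= 27 is 27 -> NF
Final route key 15: smallest pos >= 15 is 23 -> NE

Answer: NE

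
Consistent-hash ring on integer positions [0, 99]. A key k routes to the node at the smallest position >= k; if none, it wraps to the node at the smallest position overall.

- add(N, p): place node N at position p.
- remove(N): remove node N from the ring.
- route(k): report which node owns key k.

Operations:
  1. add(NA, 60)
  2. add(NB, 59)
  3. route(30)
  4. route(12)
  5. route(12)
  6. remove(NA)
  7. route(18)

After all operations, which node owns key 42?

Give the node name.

Op 1: add NA@60 -> ring=[60:NA]
Op 2: add NB@59 -> ring=[59:NB,60:NA]
Op 3: route key 30: smallest pos >= 30 is 59 -> NB
Op 4: route key 12: smallest pos >= 12 is 59 -> NB
Op 5: route key 12: smallest pos >= 12 is 59 -> NB
Op 6: remove NA -> ring=[59:NB]
Op 7: route key 18: smallest pos >= 18 is 59 -> NB
Final route key 42: smallest pos >= 42 is 59 -> NB

Answer: NB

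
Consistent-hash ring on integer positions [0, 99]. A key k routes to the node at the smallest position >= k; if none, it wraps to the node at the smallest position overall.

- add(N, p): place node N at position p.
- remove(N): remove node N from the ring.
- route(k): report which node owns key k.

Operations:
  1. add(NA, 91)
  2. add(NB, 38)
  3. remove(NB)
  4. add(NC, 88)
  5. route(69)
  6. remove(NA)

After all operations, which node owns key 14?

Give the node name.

Op 1: add NA@91 -> ring=[91:NA]
Op 2: add NB@38 -> ring=[38:NB,91:NA]
Op 3: remove NB -> ring=[91:NA]
Op 4: add NC@88 -> ring=[88:NC,91:NA]
Op 5: route key 69: smallest pos >= 69 is 88 -> NC
Op 6: remove NA -> ring=[88:NC]
Final route key 14: smallest pos >= 14 is 88 -> NC

Answer: NC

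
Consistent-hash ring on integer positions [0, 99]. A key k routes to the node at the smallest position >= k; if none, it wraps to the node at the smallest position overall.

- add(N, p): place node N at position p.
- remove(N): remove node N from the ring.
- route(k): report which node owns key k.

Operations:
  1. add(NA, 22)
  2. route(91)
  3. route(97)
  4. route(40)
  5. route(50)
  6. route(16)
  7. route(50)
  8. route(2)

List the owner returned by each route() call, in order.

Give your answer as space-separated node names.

Answer: NA NA NA NA NA NA NA

Derivation:
Op 1: add NA@22 -> ring=[22:NA]
Op 2: route key 91: none >= 91, wrap to smallest pos 22 -> NA
Op 3: route key 97: none >= 97, wrap to smallest pos 22 -> NA
Op 4: route key 40: none >= 40, wrap to smallest pos 22 -> NA
Op 5: route key 50: none >= 50, wrap to smallest pos 22 -> NA
Op 6: route key 16: smallest pos >= 16 is 22 -> NA
Op 7: route key 50: none >= 50, wrap to smallest pos 22 -> NA
Op 8: route key 2: smallest pos >= 2 is 22 -> NA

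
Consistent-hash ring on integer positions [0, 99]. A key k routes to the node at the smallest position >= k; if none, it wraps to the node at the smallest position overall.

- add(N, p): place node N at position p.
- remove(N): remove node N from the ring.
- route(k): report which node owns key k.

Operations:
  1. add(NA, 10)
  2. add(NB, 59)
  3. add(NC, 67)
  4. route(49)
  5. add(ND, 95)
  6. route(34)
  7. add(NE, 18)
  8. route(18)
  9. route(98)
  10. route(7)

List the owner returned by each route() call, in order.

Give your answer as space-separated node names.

Answer: NB NB NE NA NA

Derivation:
Op 1: add NA@10 -> ring=[10:NA]
Op 2: add NB@59 -> ring=[10:NA,59:NB]
Op 3: add NC@67 -> ring=[10:NA,59:NB,67:NC]
Op 4: route key 49: smallest pos >= 49 is 59 -> NB
Op 5: add ND@95 -> ring=[10:NA,59:NB,67:NC,95:ND]
Op 6: route key 34: smallest pos >= 34 is 59 -> NB
Op 7: add NE@18 -> ring=[10:NA,18:NE,59:NB,67:NC,95:ND]
Op 8: route key 18: smallest pos >= 18 is 18 -> NE
Op 9: route key 98: none >= 98, wrap to smallest pos 10 -> NA
Op 10: route key 7: smallest pos >= 7 is 10 -> NA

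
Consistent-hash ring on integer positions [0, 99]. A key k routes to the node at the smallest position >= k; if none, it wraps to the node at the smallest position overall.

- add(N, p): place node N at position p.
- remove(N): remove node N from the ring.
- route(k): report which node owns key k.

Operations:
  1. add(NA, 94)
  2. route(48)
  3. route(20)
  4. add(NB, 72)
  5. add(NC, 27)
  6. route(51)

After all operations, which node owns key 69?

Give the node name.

Op 1: add NA@94 -> ring=[94:NA]
Op 2: route key 48: smallest pos >= 48 is 94 -> NA
Op 3: route key 20: smallest pos >= 20 is 94 -> NA
Op 4: add NB@72 -> ring=[72:NB,94:NA]
Op 5: add NC@27 -> ring=[27:NC,72:NB,94:NA]
Op 6: route key 51: smallest pos >= 51 is 72 -> NB
Final route key 69: smallest pos >= 69 is 72 -> NB

Answer: NB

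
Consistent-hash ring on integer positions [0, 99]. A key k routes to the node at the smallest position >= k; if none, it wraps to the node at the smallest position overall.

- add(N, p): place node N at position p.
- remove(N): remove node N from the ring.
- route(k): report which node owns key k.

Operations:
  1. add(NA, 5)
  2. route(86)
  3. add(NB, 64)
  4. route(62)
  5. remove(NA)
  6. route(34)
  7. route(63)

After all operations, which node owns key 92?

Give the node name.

Answer: NB

Derivation:
Op 1: add NA@5 -> ring=[5:NA]
Op 2: route key 86: none >= 86, wrap to smallest pos 5 -> NA
Op 3: add NB@64 -> ring=[5:NA,64:NB]
Op 4: route key 62: smallest pos >= 62 is 64 -> NB
Op 5: remove NA -> ring=[64:NB]
Op 6: route key 34: smallest pos >= 34 is 64 -> NB
Op 7: route key 63: smallest pos >= 63 is 64 -> NB
Final route key 92: none >= 92, wrap to smallest pos 64 -> NB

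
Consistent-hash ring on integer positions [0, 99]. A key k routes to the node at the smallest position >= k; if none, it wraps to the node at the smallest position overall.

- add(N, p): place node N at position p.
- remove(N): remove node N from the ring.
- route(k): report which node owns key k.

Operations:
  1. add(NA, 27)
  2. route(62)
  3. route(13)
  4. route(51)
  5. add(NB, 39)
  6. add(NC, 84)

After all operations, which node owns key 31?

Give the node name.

Answer: NB

Derivation:
Op 1: add NA@27 -> ring=[27:NA]
Op 2: route key 62: none >= 62, wrap to smallest pos 27 -> NA
Op 3: route key 13: smallest pos >= 13 is 27 -> NA
Op 4: route key 51: none >= 51, wrap to smallest pos 27 -> NA
Op 5: add NB@39 -> ring=[27:NA,39:NB]
Op 6: add NC@84 -> ring=[27:NA,39:NB,84:NC]
Final route key 31: smallest pos >= 31 is 39 -> NB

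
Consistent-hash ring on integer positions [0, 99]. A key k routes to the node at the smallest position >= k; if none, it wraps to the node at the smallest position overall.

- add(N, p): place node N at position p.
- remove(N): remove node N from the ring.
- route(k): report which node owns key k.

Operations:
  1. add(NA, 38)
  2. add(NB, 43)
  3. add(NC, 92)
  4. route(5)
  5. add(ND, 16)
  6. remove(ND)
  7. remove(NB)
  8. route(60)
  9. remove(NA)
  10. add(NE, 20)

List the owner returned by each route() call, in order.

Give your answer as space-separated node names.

Answer: NA NC

Derivation:
Op 1: add NA@38 -> ring=[38:NA]
Op 2: add NB@43 -> ring=[38:NA,43:NB]
Op 3: add NC@92 -> ring=[38:NA,43:NB,92:NC]
Op 4: route key 5: smallest pos >= 5 is 38 -> NA
Op 5: add ND@16 -> ring=[16:ND,38:NA,43:NB,92:NC]
Op 6: remove ND -> ring=[38:NA,43:NB,92:NC]
Op 7: remove NB -> ring=[38:NA,92:NC]
Op 8: route key 60: smallest pos >= 60 is 92 -> NC
Op 9: remove NA -> ring=[92:NC]
Op 10: add NE@20 -> ring=[20:NE,92:NC]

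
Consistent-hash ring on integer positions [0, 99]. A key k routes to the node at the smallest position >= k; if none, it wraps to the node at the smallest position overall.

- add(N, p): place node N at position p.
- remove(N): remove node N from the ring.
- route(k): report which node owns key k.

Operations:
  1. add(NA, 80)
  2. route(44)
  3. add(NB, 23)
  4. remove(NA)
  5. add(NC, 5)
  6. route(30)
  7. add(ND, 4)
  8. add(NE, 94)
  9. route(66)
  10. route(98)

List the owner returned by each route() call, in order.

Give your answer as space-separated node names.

Answer: NA NC NE ND

Derivation:
Op 1: add NA@80 -> ring=[80:NA]
Op 2: route key 44: smallest pos >= 44 is 80 -> NA
Op 3: add NB@23 -> ring=[23:NB,80:NA]
Op 4: remove NA -> ring=[23:NB]
Op 5: add NC@5 -> ring=[5:NC,23:NB]
Op 6: route key 30: none >= 30, wrap to smallest pos 5 -> NC
Op 7: add ND@4 -> ring=[4:ND,5:NC,23:NB]
Op 8: add NE@94 -> ring=[4:ND,5:NC,23:NB,94:NE]
Op 9: route key 66: smallest pos >= 66 is 94 -> NE
Op 10: route key 98: none >= 98, wrap to smallest pos 4 -> ND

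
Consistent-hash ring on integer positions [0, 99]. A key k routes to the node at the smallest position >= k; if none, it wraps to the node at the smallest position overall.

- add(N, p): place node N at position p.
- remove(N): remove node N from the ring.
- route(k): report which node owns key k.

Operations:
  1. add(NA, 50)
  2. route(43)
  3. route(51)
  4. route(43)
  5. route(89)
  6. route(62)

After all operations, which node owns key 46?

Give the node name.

Op 1: add NA@50 -> ring=[50:NA]
Op 2: route key 43: smallest pos >= 43 is 50 -> NA
Op 3: route key 51: none >= 51, wrap to smallest pos 50 -> NA
Op 4: route key 43: smallest pos >= 43 is 50 -> NA
Op 5: route key 89: none >= 89, wrap to smallest pos 50 -> NA
Op 6: route key 62: none >= 62, wrap to smallest pos 50 -> NA
Final route key 46: smallest pos >= 46 is 50 -> NA

Answer: NA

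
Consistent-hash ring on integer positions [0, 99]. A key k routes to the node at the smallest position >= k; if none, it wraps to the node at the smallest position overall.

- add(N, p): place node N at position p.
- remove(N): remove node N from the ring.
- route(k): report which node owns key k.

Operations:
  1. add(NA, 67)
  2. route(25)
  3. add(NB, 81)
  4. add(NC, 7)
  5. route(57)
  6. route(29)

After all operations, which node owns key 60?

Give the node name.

Answer: NA

Derivation:
Op 1: add NA@67 -> ring=[67:NA]
Op 2: route key 25: smallest pos >= 25 is 67 -> NA
Op 3: add NB@81 -> ring=[67:NA,81:NB]
Op 4: add NC@7 -> ring=[7:NC,67:NA,81:NB]
Op 5: route key 57: smallest pos >= 57 is 67 -> NA
Op 6: route key 29: smallest pos >= 29 is 67 -> NA
Final route key 60: smallest pos >= 60 is 67 -> NA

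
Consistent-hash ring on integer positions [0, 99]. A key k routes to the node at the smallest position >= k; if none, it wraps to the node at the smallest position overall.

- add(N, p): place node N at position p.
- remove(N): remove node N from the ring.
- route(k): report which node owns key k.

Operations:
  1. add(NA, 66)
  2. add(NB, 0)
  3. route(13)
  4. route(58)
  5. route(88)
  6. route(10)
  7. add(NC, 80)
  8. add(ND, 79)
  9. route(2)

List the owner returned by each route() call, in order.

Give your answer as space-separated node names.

Answer: NA NA NB NA NA

Derivation:
Op 1: add NA@66 -> ring=[66:NA]
Op 2: add NB@0 -> ring=[0:NB,66:NA]
Op 3: route key 13: smallest pos >= 13 is 66 -> NA
Op 4: route key 58: smallest pos >= 58 is 66 -> NA
Op 5: route key 88: none >= 88, wrap to smallest pos 0 -> NB
Op 6: route key 10: smallest pos >= 10 is 66 -> NA
Op 7: add NC@80 -> ring=[0:NB,66:NA,80:NC]
Op 8: add ND@79 -> ring=[0:NB,66:NA,79:ND,80:NC]
Op 9: route key 2: smallest pos >= 2 is 66 -> NA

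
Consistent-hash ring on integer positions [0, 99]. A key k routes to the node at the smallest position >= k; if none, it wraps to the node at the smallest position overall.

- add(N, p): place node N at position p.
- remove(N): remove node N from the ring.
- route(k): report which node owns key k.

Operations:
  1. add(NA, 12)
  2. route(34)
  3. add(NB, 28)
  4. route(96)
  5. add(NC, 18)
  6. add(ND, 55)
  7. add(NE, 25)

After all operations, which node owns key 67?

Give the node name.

Op 1: add NA@12 -> ring=[12:NA]
Op 2: route key 34: none >= 34, wrap to smallest pos 12 -> NA
Op 3: add NB@28 -> ring=[12:NA,28:NB]
Op 4: route key 96: none >= 96, wrap to smallest pos 12 -> NA
Op 5: add NC@18 -> ring=[12:NA,18:NC,28:NB]
Op 6: add ND@55 -> ring=[12:NA,18:NC,28:NB,55:ND]
Op 7: add NE@25 -> ring=[12:NA,18:NC,25:NE,28:NB,55:ND]
Final route key 67: none >= 67, wrap to smallest pos 12 -> NA

Answer: NA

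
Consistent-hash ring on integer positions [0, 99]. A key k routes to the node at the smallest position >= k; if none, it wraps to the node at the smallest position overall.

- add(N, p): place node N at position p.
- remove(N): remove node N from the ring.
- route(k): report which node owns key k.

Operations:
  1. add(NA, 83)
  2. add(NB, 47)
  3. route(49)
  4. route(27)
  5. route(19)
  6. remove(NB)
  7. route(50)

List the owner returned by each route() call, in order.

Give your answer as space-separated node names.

Op 1: add NA@83 -> ring=[83:NA]
Op 2: add NB@47 -> ring=[47:NB,83:NA]
Op 3: route key 49: smallest pos >= 49 is 83 -> NA
Op 4: route key 27: smallest pos >= 27 is 47 -> NB
Op 5: route key 19: smallest pos >= 19 is 47 -> NB
Op 6: remove NB -> ring=[83:NA]
Op 7: route key 50: smallest pos >= 50 is 83 -> NA

Answer: NA NB NB NA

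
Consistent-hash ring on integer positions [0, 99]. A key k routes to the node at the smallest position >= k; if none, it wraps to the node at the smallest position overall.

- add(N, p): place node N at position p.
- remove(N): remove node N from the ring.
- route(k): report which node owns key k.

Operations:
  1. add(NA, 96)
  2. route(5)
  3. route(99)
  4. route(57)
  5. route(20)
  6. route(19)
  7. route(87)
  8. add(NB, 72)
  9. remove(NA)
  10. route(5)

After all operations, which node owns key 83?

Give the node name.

Op 1: add NA@96 -> ring=[96:NA]
Op 2: route key 5: smallest pos >= 5 is 96 -> NA
Op 3: route key 99: none >= 99, wrap to smallest pos 96 -> NA
Op 4: route key 57: smallest pos >= 57 is 96 -> NA
Op 5: route key 20: smallest pos >= 20 is 96 -> NA
Op 6: route key 19: smallest pos >= 19 is 96 -> NA
Op 7: route key 87: smallest pos >= 87 is 96 -> NA
Op 8: add NB@72 -> ring=[72:NB,96:NA]
Op 9: remove NA -> ring=[72:NB]
Op 10: route key 5: smallest pos >= 5 is 72 -> NB
Final route key 83: none >= 83, wrap to smallest pos 72 -> NB

Answer: NB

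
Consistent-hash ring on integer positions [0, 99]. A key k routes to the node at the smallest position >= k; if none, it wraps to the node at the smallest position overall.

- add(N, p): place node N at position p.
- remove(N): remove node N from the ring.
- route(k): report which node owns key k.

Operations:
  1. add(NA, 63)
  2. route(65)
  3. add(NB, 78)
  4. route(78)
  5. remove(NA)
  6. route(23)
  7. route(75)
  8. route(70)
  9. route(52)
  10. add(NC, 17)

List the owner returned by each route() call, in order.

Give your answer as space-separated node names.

Op 1: add NA@63 -> ring=[63:NA]
Op 2: route key 65: none >= 65, wrap to smallest pos 63 -> NA
Op 3: add NB@78 -> ring=[63:NA,78:NB]
Op 4: route key 78: smallest pos >= 78 is 78 -> NB
Op 5: remove NA -> ring=[78:NB]
Op 6: route key 23: smallest pos >= 23 is 78 -> NB
Op 7: route key 75: smallest pos >= 75 is 78 -> NB
Op 8: route key 70: smallest pos >= 70 is 78 -> NB
Op 9: route key 52: smallest pos >= 52 is 78 -> NB
Op 10: add NC@17 -> ring=[17:NC,78:NB]

Answer: NA NB NB NB NB NB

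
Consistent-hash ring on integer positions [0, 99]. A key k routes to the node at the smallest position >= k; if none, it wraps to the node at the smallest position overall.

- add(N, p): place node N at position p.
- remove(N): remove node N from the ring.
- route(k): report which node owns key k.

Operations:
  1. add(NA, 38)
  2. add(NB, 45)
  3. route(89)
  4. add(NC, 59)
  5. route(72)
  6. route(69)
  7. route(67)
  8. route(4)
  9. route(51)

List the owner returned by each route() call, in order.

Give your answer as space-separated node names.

Answer: NA NA NA NA NA NC

Derivation:
Op 1: add NA@38 -> ring=[38:NA]
Op 2: add NB@45 -> ring=[38:NA,45:NB]
Op 3: route key 89: none >= 89, wrap to smallest pos 38 -> NA
Op 4: add NC@59 -> ring=[38:NA,45:NB,59:NC]
Op 5: route key 72: none >= 72, wrap to smallest pos 38 -> NA
Op 6: route key 69: none >= 69, wrap to smallest pos 38 -> NA
Op 7: route key 67: none >= 67, wrap to smallest pos 38 -> NA
Op 8: route key 4: smallest pos >= 4 is 38 -> NA
Op 9: route key 51: smallest pos >= 51 is 59 -> NC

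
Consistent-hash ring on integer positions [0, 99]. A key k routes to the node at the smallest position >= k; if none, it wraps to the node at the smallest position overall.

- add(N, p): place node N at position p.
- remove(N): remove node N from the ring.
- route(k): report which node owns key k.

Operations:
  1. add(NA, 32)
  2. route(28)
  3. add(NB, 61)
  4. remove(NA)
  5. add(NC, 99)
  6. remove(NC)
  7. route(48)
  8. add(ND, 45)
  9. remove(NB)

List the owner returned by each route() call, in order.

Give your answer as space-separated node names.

Op 1: add NA@32 -> ring=[32:NA]
Op 2: route key 28: smallest pos >= 28 is 32 -> NA
Op 3: add NB@61 -> ring=[32:NA,61:NB]
Op 4: remove NA -> ring=[61:NB]
Op 5: add NC@99 -> ring=[61:NB,99:NC]
Op 6: remove NC -> ring=[61:NB]
Op 7: route key 48: smallest pos >= 48 is 61 -> NB
Op 8: add ND@45 -> ring=[45:ND,61:NB]
Op 9: remove NB -> ring=[45:ND]

Answer: NA NB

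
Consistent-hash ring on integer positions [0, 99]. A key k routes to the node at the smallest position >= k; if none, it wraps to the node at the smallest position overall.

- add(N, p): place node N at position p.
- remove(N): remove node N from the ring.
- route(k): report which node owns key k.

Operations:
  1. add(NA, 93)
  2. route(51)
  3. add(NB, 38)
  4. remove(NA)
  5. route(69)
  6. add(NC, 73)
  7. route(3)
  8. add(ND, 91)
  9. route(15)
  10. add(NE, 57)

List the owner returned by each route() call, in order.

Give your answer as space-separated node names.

Op 1: add NA@93 -> ring=[93:NA]
Op 2: route key 51: smallest pos >= 51 is 93 -> NA
Op 3: add NB@38 -> ring=[38:NB,93:NA]
Op 4: remove NA -> ring=[38:NB]
Op 5: route key 69: none >= 69, wrap to smallest pos 38 -> NB
Op 6: add NC@73 -> ring=[38:NB,73:NC]
Op 7: route key 3: smallest pos >= 3 is 38 -> NB
Op 8: add ND@91 -> ring=[38:NB,73:NC,91:ND]
Op 9: route key 15: smallest pos >= 15 is 38 -> NB
Op 10: add NE@57 -> ring=[38:NB,57:NE,73:NC,91:ND]

Answer: NA NB NB NB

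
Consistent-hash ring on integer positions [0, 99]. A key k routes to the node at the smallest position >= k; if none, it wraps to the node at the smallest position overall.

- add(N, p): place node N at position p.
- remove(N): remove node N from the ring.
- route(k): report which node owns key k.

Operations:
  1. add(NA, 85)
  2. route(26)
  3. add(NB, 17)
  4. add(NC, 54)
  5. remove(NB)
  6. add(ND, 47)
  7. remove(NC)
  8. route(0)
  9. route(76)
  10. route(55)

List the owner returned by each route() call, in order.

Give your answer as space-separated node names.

Op 1: add NA@85 -> ring=[85:NA]
Op 2: route key 26: smallest pos >= 26 is 85 -> NA
Op 3: add NB@17 -> ring=[17:NB,85:NA]
Op 4: add NC@54 -> ring=[17:NB,54:NC,85:NA]
Op 5: remove NB -> ring=[54:NC,85:NA]
Op 6: add ND@47 -> ring=[47:ND,54:NC,85:NA]
Op 7: remove NC -> ring=[47:ND,85:NA]
Op 8: route key 0: smallest pos >= 0 is 47 -> ND
Op 9: route key 76: smallest pos >= 76 is 85 -> NA
Op 10: route key 55: smallest pos >= 55 is 85 -> NA

Answer: NA ND NA NA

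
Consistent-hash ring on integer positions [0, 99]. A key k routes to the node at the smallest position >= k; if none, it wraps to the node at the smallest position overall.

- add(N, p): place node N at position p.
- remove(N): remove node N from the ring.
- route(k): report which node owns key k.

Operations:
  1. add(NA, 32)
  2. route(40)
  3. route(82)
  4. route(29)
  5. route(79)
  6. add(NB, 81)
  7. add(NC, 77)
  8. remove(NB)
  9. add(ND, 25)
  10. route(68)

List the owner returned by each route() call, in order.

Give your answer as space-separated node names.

Answer: NA NA NA NA NC

Derivation:
Op 1: add NA@32 -> ring=[32:NA]
Op 2: route key 40: none >= 40, wrap to smallest pos 32 -> NA
Op 3: route key 82: none >= 82, wrap to smallest pos 32 -> NA
Op 4: route key 29: smallest pos >= 29 is 32 -> NA
Op 5: route key 79: none >= 79, wrap to smallest pos 32 -> NA
Op 6: add NB@81 -> ring=[32:NA,81:NB]
Op 7: add NC@77 -> ring=[32:NA,77:NC,81:NB]
Op 8: remove NB -> ring=[32:NA,77:NC]
Op 9: add ND@25 -> ring=[25:ND,32:NA,77:NC]
Op 10: route key 68: smallest pos >= 68 is 77 -> NC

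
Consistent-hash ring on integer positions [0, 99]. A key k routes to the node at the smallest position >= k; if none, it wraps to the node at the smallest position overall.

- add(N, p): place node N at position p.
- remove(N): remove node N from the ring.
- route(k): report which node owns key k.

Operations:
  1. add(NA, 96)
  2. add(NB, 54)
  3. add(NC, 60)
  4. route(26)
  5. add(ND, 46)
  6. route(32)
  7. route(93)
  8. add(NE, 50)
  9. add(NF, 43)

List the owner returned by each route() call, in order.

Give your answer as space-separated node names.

Op 1: add NA@96 -> ring=[96:NA]
Op 2: add NB@54 -> ring=[54:NB,96:NA]
Op 3: add NC@60 -> ring=[54:NB,60:NC,96:NA]
Op 4: route key 26: smallest pos >= 26 is 54 -> NB
Op 5: add ND@46 -> ring=[46:ND,54:NB,60:NC,96:NA]
Op 6: route key 32: smallest pos >= 32 is 46 -> ND
Op 7: route key 93: smallest pos >= 93 is 96 -> NA
Op 8: add NE@50 -> ring=[46:ND,50:NE,54:NB,60:NC,96:NA]
Op 9: add NF@43 -> ring=[43:NF,46:ND,50:NE,54:NB,60:NC,96:NA]

Answer: NB ND NA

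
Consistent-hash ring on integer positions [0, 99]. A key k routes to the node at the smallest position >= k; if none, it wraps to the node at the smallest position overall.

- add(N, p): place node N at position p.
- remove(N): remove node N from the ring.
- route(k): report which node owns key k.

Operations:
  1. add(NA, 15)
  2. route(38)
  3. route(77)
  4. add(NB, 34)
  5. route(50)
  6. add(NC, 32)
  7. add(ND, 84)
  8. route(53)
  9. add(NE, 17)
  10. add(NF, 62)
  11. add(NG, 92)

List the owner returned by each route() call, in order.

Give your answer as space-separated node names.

Answer: NA NA NA ND

Derivation:
Op 1: add NA@15 -> ring=[15:NA]
Op 2: route key 38: none >= 38, wrap to smallest pos 15 -> NA
Op 3: route key 77: none >= 77, wrap to smallest pos 15 -> NA
Op 4: add NB@34 -> ring=[15:NA,34:NB]
Op 5: route key 50: none >= 50, wrap to smallest pos 15 -> NA
Op 6: add NC@32 -> ring=[15:NA,32:NC,34:NB]
Op 7: add ND@84 -> ring=[15:NA,32:NC,34:NB,84:ND]
Op 8: route key 53: smallest pos >= 53 is 84 -> ND
Op 9: add NE@17 -> ring=[15:NA,17:NE,32:NC,34:NB,84:ND]
Op 10: add NF@62 -> ring=[15:NA,17:NE,32:NC,34:NB,62:NF,84:ND]
Op 11: add NG@92 -> ring=[15:NA,17:NE,32:NC,34:NB,62:NF,84:ND,92:NG]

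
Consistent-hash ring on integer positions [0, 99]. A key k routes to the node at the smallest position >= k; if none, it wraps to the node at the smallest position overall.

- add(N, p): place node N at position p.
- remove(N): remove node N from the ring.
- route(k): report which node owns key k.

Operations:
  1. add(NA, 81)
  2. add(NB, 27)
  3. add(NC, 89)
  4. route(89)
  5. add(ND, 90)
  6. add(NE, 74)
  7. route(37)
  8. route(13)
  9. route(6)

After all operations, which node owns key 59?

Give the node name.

Op 1: add NA@81 -> ring=[81:NA]
Op 2: add NB@27 -> ring=[27:NB,81:NA]
Op 3: add NC@89 -> ring=[27:NB,81:NA,89:NC]
Op 4: route key 89: smallest pos >= 89 is 89 -> NC
Op 5: add ND@90 -> ring=[27:NB,81:NA,89:NC,90:ND]
Op 6: add NE@74 -> ring=[27:NB,74:NE,81:NA,89:NC,90:ND]
Op 7: route key 37: smallest pos >= 37 is 74 -> NE
Op 8: route key 13: smallest pos >= 13 is 27 -> NB
Op 9: route key 6: smallest pos >= 6 is 27 -> NB
Final route key 59: smallest pos >= 59 is 74 -> NE

Answer: NE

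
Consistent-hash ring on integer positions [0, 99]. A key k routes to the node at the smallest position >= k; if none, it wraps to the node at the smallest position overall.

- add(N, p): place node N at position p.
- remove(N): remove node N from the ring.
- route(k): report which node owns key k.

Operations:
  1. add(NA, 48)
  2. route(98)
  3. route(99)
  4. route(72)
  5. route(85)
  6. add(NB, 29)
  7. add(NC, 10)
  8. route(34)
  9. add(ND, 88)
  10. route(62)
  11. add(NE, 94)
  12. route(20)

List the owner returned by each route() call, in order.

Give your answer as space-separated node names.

Answer: NA NA NA NA NA ND NB

Derivation:
Op 1: add NA@48 -> ring=[48:NA]
Op 2: route key 98: none >= 98, wrap to smallest pos 48 -> NA
Op 3: route key 99: none >= 99, wrap to smallest pos 48 -> NA
Op 4: route key 72: none >= 72, wrap to smallest pos 48 -> NA
Op 5: route key 85: none >= 85, wrap to smallest pos 48 -> NA
Op 6: add NB@29 -> ring=[29:NB,48:NA]
Op 7: add NC@10 -> ring=[10:NC,29:NB,48:NA]
Op 8: route key 34: smallest pos >= 34 is 48 -> NA
Op 9: add ND@88 -> ring=[10:NC,29:NB,48:NA,88:ND]
Op 10: route key 62: smallest pos >= 62 is 88 -> ND
Op 11: add NE@94 -> ring=[10:NC,29:NB,48:NA,88:ND,94:NE]
Op 12: route key 20: smallest pos >= 20 is 29 -> NB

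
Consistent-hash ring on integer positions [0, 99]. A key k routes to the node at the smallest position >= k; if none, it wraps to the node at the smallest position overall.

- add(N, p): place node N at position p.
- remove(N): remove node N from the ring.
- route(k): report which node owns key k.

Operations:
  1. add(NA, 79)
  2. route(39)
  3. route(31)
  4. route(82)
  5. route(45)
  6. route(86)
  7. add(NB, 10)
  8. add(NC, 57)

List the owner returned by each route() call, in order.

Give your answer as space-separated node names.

Op 1: add NA@79 -> ring=[79:NA]
Op 2: route key 39: smallest pos >= 39 is 79 -> NA
Op 3: route key 31: smallest pos >= 31 is 79 -> NA
Op 4: route key 82: none >= 82, wrap to smallest pos 79 -> NA
Op 5: route key 45: smallest pos >= 45 is 79 -> NA
Op 6: route key 86: none >= 86, wrap to smallest pos 79 -> NA
Op 7: add NB@10 -> ring=[10:NB,79:NA]
Op 8: add NC@57 -> ring=[10:NB,57:NC,79:NA]

Answer: NA NA NA NA NA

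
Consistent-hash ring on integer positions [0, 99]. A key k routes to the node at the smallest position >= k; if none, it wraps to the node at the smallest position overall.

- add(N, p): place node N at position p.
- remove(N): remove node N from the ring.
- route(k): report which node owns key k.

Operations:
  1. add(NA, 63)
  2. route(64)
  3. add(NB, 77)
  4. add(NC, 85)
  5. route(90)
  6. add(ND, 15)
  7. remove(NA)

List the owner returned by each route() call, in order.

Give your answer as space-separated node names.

Answer: NA NA

Derivation:
Op 1: add NA@63 -> ring=[63:NA]
Op 2: route key 64: none >= 64, wrap to smallest pos 63 -> NA
Op 3: add NB@77 -> ring=[63:NA,77:NB]
Op 4: add NC@85 -> ring=[63:NA,77:NB,85:NC]
Op 5: route key 90: none >= 90, wrap to smallest pos 63 -> NA
Op 6: add ND@15 -> ring=[15:ND,63:NA,77:NB,85:NC]
Op 7: remove NA -> ring=[15:ND,77:NB,85:NC]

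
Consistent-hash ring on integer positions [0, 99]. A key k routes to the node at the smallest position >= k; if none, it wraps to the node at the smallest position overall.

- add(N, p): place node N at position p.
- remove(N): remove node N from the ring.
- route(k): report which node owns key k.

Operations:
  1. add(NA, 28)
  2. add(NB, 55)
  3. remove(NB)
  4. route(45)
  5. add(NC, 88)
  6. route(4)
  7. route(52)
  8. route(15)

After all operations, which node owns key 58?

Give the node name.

Answer: NC

Derivation:
Op 1: add NA@28 -> ring=[28:NA]
Op 2: add NB@55 -> ring=[28:NA,55:NB]
Op 3: remove NB -> ring=[28:NA]
Op 4: route key 45: none >= 45, wrap to smallest pos 28 -> NA
Op 5: add NC@88 -> ring=[28:NA,88:NC]
Op 6: route key 4: smallest pos >= 4 is 28 -> NA
Op 7: route key 52: smallest pos >= 52 is 88 -> NC
Op 8: route key 15: smallest pos >= 15 is 28 -> NA
Final route key 58: smallest pos >= 58 is 88 -> NC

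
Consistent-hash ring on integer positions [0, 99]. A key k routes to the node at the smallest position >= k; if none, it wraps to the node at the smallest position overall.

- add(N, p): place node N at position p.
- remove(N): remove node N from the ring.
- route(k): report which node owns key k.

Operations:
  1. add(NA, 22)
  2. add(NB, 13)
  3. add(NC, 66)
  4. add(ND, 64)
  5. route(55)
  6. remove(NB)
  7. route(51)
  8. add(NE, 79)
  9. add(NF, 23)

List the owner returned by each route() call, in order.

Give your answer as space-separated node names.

Op 1: add NA@22 -> ring=[22:NA]
Op 2: add NB@13 -> ring=[13:NB,22:NA]
Op 3: add NC@66 -> ring=[13:NB,22:NA,66:NC]
Op 4: add ND@64 -> ring=[13:NB,22:NA,64:ND,66:NC]
Op 5: route key 55: smallest pos >= 55 is 64 -> ND
Op 6: remove NB -> ring=[22:NA,64:ND,66:NC]
Op 7: route key 51: smallest pos >= 51 is 64 -> ND
Op 8: add NE@79 -> ring=[22:NA,64:ND,66:NC,79:NE]
Op 9: add NF@23 -> ring=[22:NA,23:NF,64:ND,66:NC,79:NE]

Answer: ND ND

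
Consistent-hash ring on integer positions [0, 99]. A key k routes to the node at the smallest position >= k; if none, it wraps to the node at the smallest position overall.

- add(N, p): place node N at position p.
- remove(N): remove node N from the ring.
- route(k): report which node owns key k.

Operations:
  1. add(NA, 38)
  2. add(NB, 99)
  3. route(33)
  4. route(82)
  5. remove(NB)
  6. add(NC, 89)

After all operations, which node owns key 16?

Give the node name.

Op 1: add NA@38 -> ring=[38:NA]
Op 2: add NB@99 -> ring=[38:NA,99:NB]
Op 3: route key 33: smallest pos >= 33 is 38 -> NA
Op 4: route key 82: smallest pos >= 82 is 99 -> NB
Op 5: remove NB -> ring=[38:NA]
Op 6: add NC@89 -> ring=[38:NA,89:NC]
Final route key 16: smallest pos >= 16 is 38 -> NA

Answer: NA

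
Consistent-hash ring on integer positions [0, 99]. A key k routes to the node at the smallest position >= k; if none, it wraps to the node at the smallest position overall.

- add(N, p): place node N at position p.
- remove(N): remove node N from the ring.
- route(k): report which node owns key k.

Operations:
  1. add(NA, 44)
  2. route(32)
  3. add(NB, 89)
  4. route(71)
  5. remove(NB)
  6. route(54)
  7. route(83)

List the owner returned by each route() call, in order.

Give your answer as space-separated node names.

Op 1: add NA@44 -> ring=[44:NA]
Op 2: route key 32: smallest pos >= 32 is 44 -> NA
Op 3: add NB@89 -> ring=[44:NA,89:NB]
Op 4: route key 71: smallest pos >= 71 is 89 -> NB
Op 5: remove NB -> ring=[44:NA]
Op 6: route key 54: none >= 54, wrap to smallest pos 44 -> NA
Op 7: route key 83: none >= 83, wrap to smallest pos 44 -> NA

Answer: NA NB NA NA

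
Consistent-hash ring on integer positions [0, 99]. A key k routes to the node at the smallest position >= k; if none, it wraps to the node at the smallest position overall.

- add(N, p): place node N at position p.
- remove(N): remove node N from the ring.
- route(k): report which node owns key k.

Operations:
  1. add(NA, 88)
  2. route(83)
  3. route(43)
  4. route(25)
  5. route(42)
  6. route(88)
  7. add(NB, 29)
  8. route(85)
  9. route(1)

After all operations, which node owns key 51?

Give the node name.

Op 1: add NA@88 -> ring=[88:NA]
Op 2: route key 83: smallest pos >= 83 is 88 -> NA
Op 3: route key 43: smallest pos >= 43 is 88 -> NA
Op 4: route key 25: smallest pos >= 25 is 88 -> NA
Op 5: route key 42: smallest pos >= 42 is 88 -> NA
Op 6: route key 88: smallest pos >= 88 is 88 -> NA
Op 7: add NB@29 -> ring=[29:NB,88:NA]
Op 8: route key 85: smallest pos >= 85 is 88 -> NA
Op 9: route key 1: smallest pos >= 1 is 29 -> NB
Final route key 51: smallest pos >= 51 is 88 -> NA

Answer: NA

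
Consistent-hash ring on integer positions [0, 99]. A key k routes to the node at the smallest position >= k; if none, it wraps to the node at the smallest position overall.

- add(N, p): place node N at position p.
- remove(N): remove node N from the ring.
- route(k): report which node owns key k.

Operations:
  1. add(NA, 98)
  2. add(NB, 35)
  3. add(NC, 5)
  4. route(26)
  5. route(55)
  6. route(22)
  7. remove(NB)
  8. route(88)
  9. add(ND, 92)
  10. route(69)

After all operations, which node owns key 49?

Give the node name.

Answer: ND

Derivation:
Op 1: add NA@98 -> ring=[98:NA]
Op 2: add NB@35 -> ring=[35:NB,98:NA]
Op 3: add NC@5 -> ring=[5:NC,35:NB,98:NA]
Op 4: route key 26: smallest pos >= 26 is 35 -> NB
Op 5: route key 55: smallest pos >= 55 is 98 -> NA
Op 6: route key 22: smallest pos >= 22 is 35 -> NB
Op 7: remove NB -> ring=[5:NC,98:NA]
Op 8: route key 88: smallest pos >= 88 is 98 -> NA
Op 9: add ND@92 -> ring=[5:NC,92:ND,98:NA]
Op 10: route key 69: smallest pos >= 69 is 92 -> ND
Final route key 49: smallest pos >= 49 is 92 -> ND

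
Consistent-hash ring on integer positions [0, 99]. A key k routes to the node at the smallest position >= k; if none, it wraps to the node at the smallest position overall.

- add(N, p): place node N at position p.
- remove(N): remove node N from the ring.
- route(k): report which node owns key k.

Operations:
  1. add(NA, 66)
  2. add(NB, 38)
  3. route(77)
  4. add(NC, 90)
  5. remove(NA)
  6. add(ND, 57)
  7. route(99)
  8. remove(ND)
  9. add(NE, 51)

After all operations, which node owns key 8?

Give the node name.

Answer: NB

Derivation:
Op 1: add NA@66 -> ring=[66:NA]
Op 2: add NB@38 -> ring=[38:NB,66:NA]
Op 3: route key 77: none >= 77, wrap to smallest pos 38 -> NB
Op 4: add NC@90 -> ring=[38:NB,66:NA,90:NC]
Op 5: remove NA -> ring=[38:NB,90:NC]
Op 6: add ND@57 -> ring=[38:NB,57:ND,90:NC]
Op 7: route key 99: none >= 99, wrap to smallest pos 38 -> NB
Op 8: remove ND -> ring=[38:NB,90:NC]
Op 9: add NE@51 -> ring=[38:NB,51:NE,90:NC]
Final route key 8: smallest pos >= 8 is 38 -> NB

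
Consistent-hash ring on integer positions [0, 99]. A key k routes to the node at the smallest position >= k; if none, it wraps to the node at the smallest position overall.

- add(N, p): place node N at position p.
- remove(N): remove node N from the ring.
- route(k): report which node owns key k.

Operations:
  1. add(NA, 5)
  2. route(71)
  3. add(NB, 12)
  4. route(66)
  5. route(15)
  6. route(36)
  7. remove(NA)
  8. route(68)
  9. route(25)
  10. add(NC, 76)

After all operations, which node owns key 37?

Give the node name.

Answer: NC

Derivation:
Op 1: add NA@5 -> ring=[5:NA]
Op 2: route key 71: none >= 71, wrap to smallest pos 5 -> NA
Op 3: add NB@12 -> ring=[5:NA,12:NB]
Op 4: route key 66: none >= 66, wrap to smallest pos 5 -> NA
Op 5: route key 15: none >= 15, wrap to smallest pos 5 -> NA
Op 6: route key 36: none >= 36, wrap to smallest pos 5 -> NA
Op 7: remove NA -> ring=[12:NB]
Op 8: route key 68: none >= 68, wrap to smallest pos 12 -> NB
Op 9: route key 25: none >= 25, wrap to smallest pos 12 -> NB
Op 10: add NC@76 -> ring=[12:NB,76:NC]
Final route key 37: smallest pos >= 37 is 76 -> NC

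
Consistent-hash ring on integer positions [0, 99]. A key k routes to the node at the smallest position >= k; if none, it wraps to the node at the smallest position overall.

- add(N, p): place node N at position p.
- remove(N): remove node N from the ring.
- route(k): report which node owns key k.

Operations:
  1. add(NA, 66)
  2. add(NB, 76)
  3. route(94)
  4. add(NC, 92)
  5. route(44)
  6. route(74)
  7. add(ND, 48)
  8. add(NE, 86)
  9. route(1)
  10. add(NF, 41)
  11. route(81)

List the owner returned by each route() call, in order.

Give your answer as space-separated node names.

Op 1: add NA@66 -> ring=[66:NA]
Op 2: add NB@76 -> ring=[66:NA,76:NB]
Op 3: route key 94: none >= 94, wrap to smallest pos 66 -> NA
Op 4: add NC@92 -> ring=[66:NA,76:NB,92:NC]
Op 5: route key 44: smallest pos >= 44 is 66 -> NA
Op 6: route key 74: smallest pos >= 74 is 76 -> NB
Op 7: add ND@48 -> ring=[48:ND,66:NA,76:NB,92:NC]
Op 8: add NE@86 -> ring=[48:ND,66:NA,76:NB,86:NE,92:NC]
Op 9: route key 1: smallest pos >= 1 is 48 -> ND
Op 10: add NF@41 -> ring=[41:NF,48:ND,66:NA,76:NB,86:NE,92:NC]
Op 11: route key 81: smallest pos >= 81 is 86 -> NE

Answer: NA NA NB ND NE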